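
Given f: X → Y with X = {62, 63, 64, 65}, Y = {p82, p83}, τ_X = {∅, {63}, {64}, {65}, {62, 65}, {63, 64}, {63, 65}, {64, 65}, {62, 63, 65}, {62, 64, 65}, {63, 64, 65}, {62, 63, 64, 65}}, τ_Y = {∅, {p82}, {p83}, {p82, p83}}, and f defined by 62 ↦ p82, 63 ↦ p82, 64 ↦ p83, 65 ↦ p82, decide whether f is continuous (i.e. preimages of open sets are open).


f IS continuous.

Compute f^{-1}(U) for each U ∈ τ_Y:
  U = ∅: f^{-1}(U) = ∅ ∈ τ_X ✓.
  U = {p82}: f^{-1}(U) = {62, 63, 65} ∈ τ_X ✓.
  U = {p83}: f^{-1}(U) = {64} ∈ τ_X ✓.
  U = {p82, p83}: f^{-1}(U) = {62, 63, 64, 65} ∈ τ_X ✓.
Every preimage lies in τ_X, so f IS continuous.


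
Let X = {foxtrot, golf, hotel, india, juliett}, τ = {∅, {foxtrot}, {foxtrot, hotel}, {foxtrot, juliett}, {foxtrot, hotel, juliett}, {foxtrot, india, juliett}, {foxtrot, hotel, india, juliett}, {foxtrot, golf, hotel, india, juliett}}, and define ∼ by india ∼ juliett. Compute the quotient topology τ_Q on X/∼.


X/∼ = {[foxtrot], [golf], [hotel], [india=juliett]}; |τ_Q| = 6.

Equivalence classes: [foxtrot], [golf], [hotel], [india=juliett].
Quotient map π: X → X/∼ sends foxtrot ↦ [foxtrot], golf ↦ [golf], hotel ↦ [hotel], india ↦ [india=juliett], juliett ↦ [india=juliett].
For each subset V ⊆ X/∼, compute π^{-1}(V) ⊆ X and check whether π^{-1}(V) ∈ τ. V is open in τ_Q iff π^{-1}(V) ∈ τ.
  V = {}: π^{-1}(V) = ∅ ∈ τ ✓.
  V = {[foxtrot]}: π^{-1}(V) = {foxtrot} ∈ τ ✓.
  V = {[golf]}: π^{-1}(V) = {golf} ∉ τ ✗.
  V = {[foxtrot], [golf]}: π^{-1}(V) = {foxtrot, golf} ∉ τ ✗.
  V = {[hotel]}: π^{-1}(V) = {hotel} ∉ τ ✗.
  V = {[foxtrot], [hotel]}: π^{-1}(V) = {foxtrot, hotel} ∈ τ ✓.
  V = {[golf], [hotel]}: π^{-1}(V) = {golf, hotel} ∉ τ ✗.
  V = {[foxtrot], [golf], [hotel]}: π^{-1}(V) = {foxtrot, golf, hotel} ∉ τ ✗.
  V = {[india=juliett]}: π^{-1}(V) = {india, juliett} ∉ τ ✗.
  V = {[foxtrot], [india=juliett]}: π^{-1}(V) = {foxtrot, india, juliett} ∈ τ ✓.
  V = {[golf], [india=juliett]}: π^{-1}(V) = {golf, india, juliett} ∉ τ ✗.
  V = {[foxtrot], [golf], [india=juliett]}: π^{-1}(V) = {foxtrot, golf, india, juliett} ∉ τ ✗.
  V = {[hotel], [india=juliett]}: π^{-1}(V) = {hotel, india, juliett} ∉ τ ✗.
  V = {[foxtrot], [hotel], [india=juliett]}: π^{-1}(V) = {foxtrot, hotel, india, juliett} ∈ τ ✓.
  V = {[golf], [hotel], [india=juliett]}: π^{-1}(V) = {golf, hotel, india, juliett} ∉ τ ✗.
  V = {[foxtrot], [golf], [hotel], [india=juliett]}: π^{-1}(V) = {foxtrot, golf, hotel, india, juliett} ∈ τ ✓.
Open sets in the quotient: τ_Q = {{}, {[foxtrot]}, {[foxtrot], [hotel]}, {[foxtrot], [india=juliett]}, {[foxtrot], [hotel], [india=juliett]}, {[foxtrot], [golf], [hotel], [india=juliett]}} (6 elements).


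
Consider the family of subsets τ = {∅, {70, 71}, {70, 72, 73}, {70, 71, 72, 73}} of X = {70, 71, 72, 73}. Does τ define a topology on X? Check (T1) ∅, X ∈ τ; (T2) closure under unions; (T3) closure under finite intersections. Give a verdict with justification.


τ is NOT a topology on X.

Axiom (T1): ∅ ∈ τ? Yes; X ∈ τ? Yes.
Axiom (T2/T3): check pairwise unions and intersections of members of τ.
Counterexample for (T3): {70, 71} ∩ {70, 72, 73} = {70} ∉ τ. Therefore τ is NOT a topology.


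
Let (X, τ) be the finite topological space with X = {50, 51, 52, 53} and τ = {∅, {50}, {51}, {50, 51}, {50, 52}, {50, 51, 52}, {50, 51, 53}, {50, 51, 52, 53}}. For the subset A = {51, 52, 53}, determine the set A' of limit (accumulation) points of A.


A' = {53}

For each x ∈ X, list the open sets U ∈ τ with x ∈ U, then check whether U ∩ (A ∖ {x}) ≠ ∅ for every such U.
  x = 50: open {50} ∋ x has {50} ∩ (A ∖ {50}) = ∅, so x is NOT a limit point.
  x = 51: open {51} ∋ x has {51} ∩ (A ∖ {51}) = ∅, so x is NOT a limit point.
  x = 52: open {50, 52} ∋ x has {50, 52} ∩ (A ∖ {52}) = ∅, so x is NOT a limit point.
  x = 53: opens ∋ x are {50, 51, 53}, {50, 51, 52, 53}; each meets A ∖ {53}, so x IS a limit point.
Collecting: A' = {53}.


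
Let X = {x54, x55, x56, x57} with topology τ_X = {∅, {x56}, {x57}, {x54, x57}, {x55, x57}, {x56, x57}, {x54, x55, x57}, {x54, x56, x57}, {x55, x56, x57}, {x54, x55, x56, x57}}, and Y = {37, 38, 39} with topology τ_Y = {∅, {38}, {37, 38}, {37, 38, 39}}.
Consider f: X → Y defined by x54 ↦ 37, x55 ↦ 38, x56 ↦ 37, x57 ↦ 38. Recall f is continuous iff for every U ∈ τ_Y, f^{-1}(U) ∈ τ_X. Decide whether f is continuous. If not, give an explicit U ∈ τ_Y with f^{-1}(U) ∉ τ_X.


f IS continuous.

Compute f^{-1}(U) for each U ∈ τ_Y:
  U = ∅: f^{-1}(U) = ∅ ∈ τ_X ✓.
  U = {38}: f^{-1}(U) = {x55, x57} ∈ τ_X ✓.
  U = {37, 38}: f^{-1}(U) = {x54, x55, x56, x57} ∈ τ_X ✓.
  U = {37, 38, 39}: f^{-1}(U) = {x54, x55, x56, x57} ∈ τ_X ✓.
Every preimage lies in τ_X, so f IS continuous.


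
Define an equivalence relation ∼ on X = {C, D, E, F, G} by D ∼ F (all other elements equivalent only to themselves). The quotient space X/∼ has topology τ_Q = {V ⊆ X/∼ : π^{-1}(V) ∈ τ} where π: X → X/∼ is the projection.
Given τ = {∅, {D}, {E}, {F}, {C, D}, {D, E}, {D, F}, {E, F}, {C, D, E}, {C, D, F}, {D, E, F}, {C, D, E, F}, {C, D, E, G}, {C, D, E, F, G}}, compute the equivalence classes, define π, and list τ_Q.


X/∼ = {[C], [D=F], [E], [G]}; |τ_Q| = 7.

Equivalence classes: [C], [D=F], [E], [G].
Quotient map π: X → X/∼ sends C ↦ [C], D ↦ [D=F], E ↦ [E], F ↦ [D=F], G ↦ [G].
For each subset V ⊆ X/∼, compute π^{-1}(V) ⊆ X and check whether π^{-1}(V) ∈ τ. V is open in τ_Q iff π^{-1}(V) ∈ τ.
  V = {}: π^{-1}(V) = ∅ ∈ τ ✓.
  V = {[C]}: π^{-1}(V) = {C} ∉ τ ✗.
  V = {[D=F]}: π^{-1}(V) = {D, F} ∈ τ ✓.
  V = {[C], [D=F]}: π^{-1}(V) = {C, D, F} ∈ τ ✓.
  V = {[E]}: π^{-1}(V) = {E} ∈ τ ✓.
  V = {[C], [E]}: π^{-1}(V) = {C, E} ∉ τ ✗.
  V = {[D=F], [E]}: π^{-1}(V) = {D, E, F} ∈ τ ✓.
  V = {[C], [D=F], [E]}: π^{-1}(V) = {C, D, E, F} ∈ τ ✓.
  V = {[G]}: π^{-1}(V) = {G} ∉ τ ✗.
  V = {[C], [G]}: π^{-1}(V) = {C, G} ∉ τ ✗.
  V = {[D=F], [G]}: π^{-1}(V) = {D, F, G} ∉ τ ✗.
  V = {[C], [D=F], [G]}: π^{-1}(V) = {C, D, F, G} ∉ τ ✗.
  V = {[E], [G]}: π^{-1}(V) = {E, G} ∉ τ ✗.
  V = {[C], [E], [G]}: π^{-1}(V) = {C, E, G} ∉ τ ✗.
  V = {[D=F], [E], [G]}: π^{-1}(V) = {D, E, F, G} ∉ τ ✗.
  V = {[C], [D=F], [E], [G]}: π^{-1}(V) = {C, D, E, F, G} ∈ τ ✓.
Open sets in the quotient: τ_Q = {{}, {[D=F]}, {[C], [D=F]}, {[E]}, {[D=F], [E]}, {[C], [D=F], [E]}, {[C], [D=F], [E], [G]}} (7 elements).


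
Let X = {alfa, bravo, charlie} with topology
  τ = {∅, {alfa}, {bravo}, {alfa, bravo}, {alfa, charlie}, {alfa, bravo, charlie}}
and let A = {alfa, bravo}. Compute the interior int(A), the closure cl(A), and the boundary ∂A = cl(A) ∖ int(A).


int(A) = {alfa, bravo}, cl(A) = {alfa, bravo, charlie}, ∂A = {charlie}.

Closed sets in (X, τ) are complements of opens:
  closed(X, τ) = {∅, {bravo}, {charlie}, {alfa, charlie}, {bravo, charlie}, {alfa, bravo, charlie}}.
int(A) = ⋃ {U ∈ τ : U ⊆ A}. Opens contained in A: ∅, {alfa}, {bravo}, {alfa, bravo}.
Taking the union of these: int(A) = {alfa, bravo}.
cl(A) = ⋂ {C closed : A ⊆ C}. Closed sets containing A: {alfa, bravo, charlie}.
Intersecting these: cl(A) = {alfa, bravo, charlie}.
∂A = cl(A) ∖ int(A) = {alfa, bravo, charlie} ∖ {alfa, bravo} = {charlie}.


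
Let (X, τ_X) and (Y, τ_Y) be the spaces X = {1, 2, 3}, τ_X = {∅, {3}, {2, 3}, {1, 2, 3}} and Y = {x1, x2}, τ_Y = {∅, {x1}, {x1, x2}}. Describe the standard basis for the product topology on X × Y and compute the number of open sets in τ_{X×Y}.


Basis B = {∅ × ∅, {3} × {x1}, {2, 3} × {x1}, {3} × {x1, x2}, {1, 2, 3} × {x1}, {2, 3} × {x1, x2}, {1, 2, 3} × {x1, x2}}; |τ_{X×Y}| = 10.

Enumerate products U × V with U ∈ τ_X, V ∈ τ_Y (deduplicated):
  ∅ × ∅ = {} (∅)
  {3} × {x1} = {(3,x1)}
  {2, 3} × {x1} = {(2,x1), (3,x1)}
  {3} × {x1, x2} = {(3,x1), (3,x2)}
  {1, 2, 3} × {x1} = {(1,x1), (2,x1), (3,x1)}
  {2, 3} × {x1, x2} = {(2,x1), (2,x2), (3,x1), (3,x2)}
  {1, 2, 3} × {x1, x2} = {(1,x1), (1,x2), (2,x1), (2,x2), (3,x1), (3,x2)}
These 7 distinct sets form the basis B.
Close under arbitrary unions to get τ_{X×Y}; counting gives |τ_{X×Y}| = 10.


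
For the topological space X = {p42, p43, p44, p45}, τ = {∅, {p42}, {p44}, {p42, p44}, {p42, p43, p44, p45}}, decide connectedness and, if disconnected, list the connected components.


(X, τ) is connected.

Find clopen sets (U ∈ τ with X ∖ U ∈ τ):
  U = ∅, X ∖ U = {p42, p43, p44, p45} — both open, so U is clopen.
  U = {p42, p43, p44, p45}, X ∖ U = ∅ — both open, so U is clopen.
Only trivial clopens (∅ and X) exist, so (X, τ) is connected.
Compute connected components by grouping points that agree on all clopens:
  component: {p42, p43, p44, p45}


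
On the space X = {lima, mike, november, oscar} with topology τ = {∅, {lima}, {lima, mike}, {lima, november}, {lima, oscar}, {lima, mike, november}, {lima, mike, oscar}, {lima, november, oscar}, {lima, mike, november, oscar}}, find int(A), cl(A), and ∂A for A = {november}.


int(A) = ∅, cl(A) = {november}, ∂A = {november}.

Closed sets in (X, τ) are complements of opens:
  closed(X, τ) = {∅, {mike}, {november}, {oscar}, {mike, november}, {mike, oscar}, {november, oscar}, {mike, november, oscar}, {lima, mike, november, oscar}}.
int(A) = ⋃ {U ∈ τ : U ⊆ A}. Opens contained in A: ∅.
Taking the union of these: int(A) = ∅.
cl(A) = ⋂ {C closed : A ⊆ C}. Closed sets containing A: {november}, {mike, november}, {november, oscar}, {mike, november, oscar}, {lima, mike, november, oscar}.
Intersecting these: cl(A) = {november}.
∂A = cl(A) ∖ int(A) = {november} ∖ ∅ = {november}.


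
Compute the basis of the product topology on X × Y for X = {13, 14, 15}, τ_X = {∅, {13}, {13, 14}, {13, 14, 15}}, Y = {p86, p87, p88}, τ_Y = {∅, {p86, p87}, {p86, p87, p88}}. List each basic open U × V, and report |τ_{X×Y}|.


Basis B = {∅ × ∅, {13} × {p86, p87}, {13} × {p86, p87, p88}, {13, 14} × {p86, p87}, {13, 14} × {p86, p87, p88}, {13, 14, 15} × {p86, p87}, {13, 14, 15} × {p86, p87, p88}}; |τ_{X×Y}| = 10.

Enumerate products U × V with U ∈ τ_X, V ∈ τ_Y (deduplicated):
  ∅ × ∅ = {} (∅)
  {13} × {p86, p87} = {(13,p86), (13,p87)}
  {13} × {p86, p87, p88} = {(13,p86), (13,p87), (13,p88)}
  {13, 14} × {p86, p87} = {(13,p86), (13,p87), (14,p86), (14,p87)}
  {13, 14} × {p86, p87, p88} = {(13,p86), (13,p87), (13,p88), (14,p86), (14,p87), (14,p88)}
  {13, 14, 15} × {p86, p87} = {(13,p86), (13,p87), (14,p86), (14,p87), (15,p86), (15,p87)}
  {13, 14, 15} × {p86, p87, p88} = {(13,p86), (13,p87), (13,p88), (14,p86), (14,p87), (14,p88), (15,p86), (15,p87), (15,p88)}
These 7 distinct sets form the basis B.
Close under arbitrary unions to get τ_{X×Y}; counting gives |τ_{X×Y}| = 10.


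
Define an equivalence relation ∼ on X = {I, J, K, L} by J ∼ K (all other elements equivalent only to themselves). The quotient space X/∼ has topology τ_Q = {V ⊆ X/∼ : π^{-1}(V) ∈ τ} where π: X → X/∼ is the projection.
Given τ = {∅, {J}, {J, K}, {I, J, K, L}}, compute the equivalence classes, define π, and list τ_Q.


X/∼ = {[I], [J=K], [L]}; |τ_Q| = 3.

Equivalence classes: [I], [J=K], [L].
Quotient map π: X → X/∼ sends I ↦ [I], J ↦ [J=K], K ↦ [J=K], L ↦ [L].
For each subset V ⊆ X/∼, compute π^{-1}(V) ⊆ X and check whether π^{-1}(V) ∈ τ. V is open in τ_Q iff π^{-1}(V) ∈ τ.
  V = {}: π^{-1}(V) = ∅ ∈ τ ✓.
  V = {[I]}: π^{-1}(V) = {I} ∉ τ ✗.
  V = {[J=K]}: π^{-1}(V) = {J, K} ∈ τ ✓.
  V = {[I], [J=K]}: π^{-1}(V) = {I, J, K} ∉ τ ✗.
  V = {[L]}: π^{-1}(V) = {L} ∉ τ ✗.
  V = {[I], [L]}: π^{-1}(V) = {I, L} ∉ τ ✗.
  V = {[J=K], [L]}: π^{-1}(V) = {J, K, L} ∉ τ ✗.
  V = {[I], [J=K], [L]}: π^{-1}(V) = {I, J, K, L} ∈ τ ✓.
Open sets in the quotient: τ_Q = {{}, {[J=K]}, {[I], [J=K], [L]}} (3 elements).


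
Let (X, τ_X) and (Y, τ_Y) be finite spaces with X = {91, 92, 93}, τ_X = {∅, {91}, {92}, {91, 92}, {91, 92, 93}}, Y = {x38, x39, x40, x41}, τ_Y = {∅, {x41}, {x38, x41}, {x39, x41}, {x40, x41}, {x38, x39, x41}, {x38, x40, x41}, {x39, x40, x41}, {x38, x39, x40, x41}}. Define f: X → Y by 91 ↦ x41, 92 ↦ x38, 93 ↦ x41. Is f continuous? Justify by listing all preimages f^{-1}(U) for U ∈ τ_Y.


f is NOT continuous.

Compute f^{-1}(U) for each U ∈ τ_Y:
  U = ∅: f^{-1}(U) = ∅ ∈ τ_X ✓.
  U = {x41}: f^{-1}(U) = {91, 93} ∉ τ_X ✗.
  U = {x38, x41}: f^{-1}(U) = {91, 92, 93} ∈ τ_X ✓.
  U = {x39, x41}: f^{-1}(U) = {91, 93} ∉ τ_X ✗.
  U = {x40, x41}: f^{-1}(U) = {91, 93} ∉ τ_X ✗.
  U = {x38, x39, x41}: f^{-1}(U) = {91, 92, 93} ∈ τ_X ✓.
  U = {x38, x40, x41}: f^{-1}(U) = {91, 92, 93} ∈ τ_X ✓.
  U = {x39, x40, x41}: f^{-1}(U) = {91, 93} ∉ τ_X ✗.
  U = {x38, x39, x40, x41}: f^{-1}(U) = {91, 92, 93} ∈ τ_X ✓.
Found U = {x41} with f^{-1}(U) = {91, 93} not in τ_X. Therefore f is NOT continuous.


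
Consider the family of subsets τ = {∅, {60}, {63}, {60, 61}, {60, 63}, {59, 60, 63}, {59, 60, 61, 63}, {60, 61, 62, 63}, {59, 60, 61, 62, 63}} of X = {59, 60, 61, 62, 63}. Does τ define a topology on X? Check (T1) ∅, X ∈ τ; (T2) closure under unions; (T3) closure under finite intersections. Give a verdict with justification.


τ is NOT a topology on X.

Axiom (T1): ∅ ∈ τ? Yes; X ∈ τ? Yes.
Axiom (T2/T3): check pairwise unions and intersections of members of τ.
Counterexample for (T2): {63} ∪ {60, 61} = {60, 61, 63} ∉ τ. Therefore τ is NOT a topology.


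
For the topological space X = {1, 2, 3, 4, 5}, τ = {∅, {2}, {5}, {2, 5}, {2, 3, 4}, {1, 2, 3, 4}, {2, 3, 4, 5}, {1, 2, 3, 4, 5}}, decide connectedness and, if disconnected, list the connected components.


(X, τ) is disconnected; components = [{5}, {1, 2, 3, 4}].

Find clopen sets (U ∈ τ with X ∖ U ∈ τ):
  U = ∅, X ∖ U = {1, 2, 3, 4, 5} — both open, so U is clopen.
  U = {5}, X ∖ U = {1, 2, 3, 4} — both open, so U is clopen.
  U = {1, 2, 3, 4}, X ∖ U = {5} — both open, so U is clopen.
  U = {1, 2, 3, 4, 5}, X ∖ U = ∅ — both open, so U is clopen.
Nontrivial clopen(s) exist: e.g. {1, 2, 3, 4}. So (X, τ) is disconnected.
Compute connected components by grouping points that agree on all clopens:
  component: {5}
  component: {1, 2, 3, 4}


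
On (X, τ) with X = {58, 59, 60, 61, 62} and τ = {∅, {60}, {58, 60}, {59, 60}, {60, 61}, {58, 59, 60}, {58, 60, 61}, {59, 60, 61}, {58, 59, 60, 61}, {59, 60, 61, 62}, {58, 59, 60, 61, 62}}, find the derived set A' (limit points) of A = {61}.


A' = {62}

For each x ∈ X, list the open sets U ∈ τ with x ∈ U, then check whether U ∩ (A ∖ {x}) ≠ ∅ for every such U.
  x = 58: open {58, 60} ∋ x has {58, 60} ∩ (A ∖ {58}) = ∅, so x is NOT a limit point.
  x = 59: open {59, 60} ∋ x has {59, 60} ∩ (A ∖ {59}) = ∅, so x is NOT a limit point.
  x = 60: open {60} ∋ x has {60} ∩ (A ∖ {60}) = ∅, so x is NOT a limit point.
  x = 61: open {60, 61} ∋ x has {60, 61} ∩ (A ∖ {61}) = ∅, so x is NOT a limit point.
  x = 62: opens ∋ x are {59, 60, 61, 62}, {58, 59, 60, 61, 62}; each meets A ∖ {62}, so x IS a limit point.
Collecting: A' = {62}.


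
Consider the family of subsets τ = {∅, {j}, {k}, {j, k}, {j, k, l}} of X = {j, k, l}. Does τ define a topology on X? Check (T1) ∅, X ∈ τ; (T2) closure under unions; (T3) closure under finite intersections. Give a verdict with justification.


τ IS a topology on X.

Axiom (T1): ∅ ∈ τ? Yes; X ∈ τ? Yes.
Axiom (T2/T3): check pairwise unions and intersections of members of τ.
All pairwise intersections and unions checked — each lies in τ. Therefore τ satisfies (T1), (T2), (T3): it IS a topology on X.


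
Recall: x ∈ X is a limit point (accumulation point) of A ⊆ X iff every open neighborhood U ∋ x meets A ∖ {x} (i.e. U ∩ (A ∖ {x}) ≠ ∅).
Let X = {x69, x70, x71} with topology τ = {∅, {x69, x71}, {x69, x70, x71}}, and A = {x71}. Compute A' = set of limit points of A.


A' = {x69, x70}

For each x ∈ X, list the open sets U ∈ τ with x ∈ U, then check whether U ∩ (A ∖ {x}) ≠ ∅ for every such U.
  x = x69: opens ∋ x are {x69, x71}, {x69, x70, x71}; each meets A ∖ {x69}, so x IS a limit point.
  x = x70: opens ∋ x are {x69, x70, x71}; each meets A ∖ {x70}, so x IS a limit point.
  x = x71: open {x69, x71} ∋ x has {x69, x71} ∩ (A ∖ {x71}) = ∅, so x is NOT a limit point.
Collecting: A' = {x69, x70}.


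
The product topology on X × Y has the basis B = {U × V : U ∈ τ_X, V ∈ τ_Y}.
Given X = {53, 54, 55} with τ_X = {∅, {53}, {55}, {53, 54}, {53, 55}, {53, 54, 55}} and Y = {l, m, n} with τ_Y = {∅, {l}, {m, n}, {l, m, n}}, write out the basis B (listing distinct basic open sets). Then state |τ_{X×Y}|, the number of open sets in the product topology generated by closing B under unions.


Basis B = {∅ × ∅, {53} × {l}, {55} × {l}, {53, 54} × {l}, {53, 55} × {l}, {53} × {m, n}, {55} × {m, n}, {53} × {l, m, n}, {53, 54, 55} × {l}, {55} × {l, m, n}, {53, 54} × {m, n}, {53, 55} × {m, n}, {53, 54} × {l, m, n}, {53, 55} × {l, m, n}, {53, 54, 55} × {m, n}, {53, 54, 55} × {l, m, n}}; |τ_{X×Y}| = 36.

Enumerate products U × V with U ∈ τ_X, V ∈ τ_Y (deduplicated):
  ∅ × ∅ = {} (∅)
  {53} × {l} = {(53,l)}
  {55} × {l} = {(55,l)}
  {53, 54} × {l} = {(53,l), (54,l)}
  {53, 55} × {l} = {(53,l), (55,l)}
  {53} × {m, n} = {(53,m), (53,n)}
  {55} × {m, n} = {(55,m), (55,n)}
  {53} × {l, m, n} = {(53,l), (53,m), (53,n)}
  {53, 54, 55} × {l} = {(53,l), (54,l), (55,l)}
  {55} × {l, m, n} = {(55,l), (55,m), (55,n)}
  {53, 54} × {m, n} = {(53,m), (53,n), (54,m), (54,n)}
  {53, 55} × {m, n} = {(53,m), (53,n), (55,m), (55,n)}
  {53, 54} × {l, m, n} = {(53,l), (53,m), (53,n), (54,l), (54,m), (54,n)}
  {53, 55} × {l, m, n} = {(53,l), (53,m), (53,n), (55,l), (55,m), (55,n)}
  {53, 54, 55} × {m, n} = {(53,m), (53,n), (54,m), (54,n), (55,m), (55,n)}
  {53, 54, 55} × {l, m, n} = {(53,l), (53,m), (53,n), (54,l), (54,m), (54,n), (55,l), (55,m), (55,n)}
These 16 distinct sets form the basis B.
Close under arbitrary unions to get τ_{X×Y}; counting gives |τ_{X×Y}| = 36.


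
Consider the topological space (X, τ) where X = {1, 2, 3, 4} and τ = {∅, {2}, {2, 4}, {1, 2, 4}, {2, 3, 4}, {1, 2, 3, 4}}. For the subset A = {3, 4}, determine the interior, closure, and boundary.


int(A) = ∅, cl(A) = {1, 3, 4}, ∂A = {1, 3, 4}.

Closed sets in (X, τ) are complements of opens:
  closed(X, τ) = {∅, {1}, {3}, {1, 3}, {1, 3, 4}, {1, 2, 3, 4}}.
int(A) = ⋃ {U ∈ τ : U ⊆ A}. Opens contained in A: ∅.
Taking the union of these: int(A) = ∅.
cl(A) = ⋂ {C closed : A ⊆ C}. Closed sets containing A: {1, 3, 4}, {1, 2, 3, 4}.
Intersecting these: cl(A) = {1, 3, 4}.
∂A = cl(A) ∖ int(A) = {1, 3, 4} ∖ ∅ = {1, 3, 4}.


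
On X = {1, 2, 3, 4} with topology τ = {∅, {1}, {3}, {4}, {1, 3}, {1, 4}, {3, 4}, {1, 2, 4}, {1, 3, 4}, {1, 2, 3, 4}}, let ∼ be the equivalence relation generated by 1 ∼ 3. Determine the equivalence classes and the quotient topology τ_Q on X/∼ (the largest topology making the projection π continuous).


X/∼ = {[1=3], [2], [4]}; |τ_Q| = 5.

Equivalence classes: [1=3], [2], [4].
Quotient map π: X → X/∼ sends 1 ↦ [1=3], 2 ↦ [2], 3 ↦ [1=3], 4 ↦ [4].
For each subset V ⊆ X/∼, compute π^{-1}(V) ⊆ X and check whether π^{-1}(V) ∈ τ. V is open in τ_Q iff π^{-1}(V) ∈ τ.
  V = {}: π^{-1}(V) = ∅ ∈ τ ✓.
  V = {[1=3]}: π^{-1}(V) = {1, 3} ∈ τ ✓.
  V = {[2]}: π^{-1}(V) = {2} ∉ τ ✗.
  V = {[1=3], [2]}: π^{-1}(V) = {1, 2, 3} ∉ τ ✗.
  V = {[4]}: π^{-1}(V) = {4} ∈ τ ✓.
  V = {[1=3], [4]}: π^{-1}(V) = {1, 3, 4} ∈ τ ✓.
  V = {[2], [4]}: π^{-1}(V) = {2, 4} ∉ τ ✗.
  V = {[1=3], [2], [4]}: π^{-1}(V) = {1, 2, 3, 4} ∈ τ ✓.
Open sets in the quotient: τ_Q = {{}, {[1=3]}, {[4]}, {[1=3], [4]}, {[1=3], [2], [4]}} (5 elements).


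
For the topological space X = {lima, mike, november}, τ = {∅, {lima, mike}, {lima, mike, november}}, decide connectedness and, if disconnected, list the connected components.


(X, τ) is connected.

Find clopen sets (U ∈ τ with X ∖ U ∈ τ):
  U = ∅, X ∖ U = {lima, mike, november} — both open, so U is clopen.
  U = {lima, mike, november}, X ∖ U = ∅ — both open, so U is clopen.
Only trivial clopens (∅ and X) exist, so (X, τ) is connected.
Compute connected components by grouping points that agree on all clopens:
  component: {lima, mike, november}


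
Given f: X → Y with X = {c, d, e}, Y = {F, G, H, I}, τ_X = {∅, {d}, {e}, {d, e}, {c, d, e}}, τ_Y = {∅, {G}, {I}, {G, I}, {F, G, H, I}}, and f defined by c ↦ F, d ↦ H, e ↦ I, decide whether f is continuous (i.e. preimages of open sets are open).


f IS continuous.

Compute f^{-1}(U) for each U ∈ τ_Y:
  U = ∅: f^{-1}(U) = ∅ ∈ τ_X ✓.
  U = {G}: f^{-1}(U) = ∅ ∈ τ_X ✓.
  U = {I}: f^{-1}(U) = {e} ∈ τ_X ✓.
  U = {G, I}: f^{-1}(U) = {e} ∈ τ_X ✓.
  U = {F, G, H, I}: f^{-1}(U) = {c, d, e} ∈ τ_X ✓.
Every preimage lies in τ_X, so f IS continuous.


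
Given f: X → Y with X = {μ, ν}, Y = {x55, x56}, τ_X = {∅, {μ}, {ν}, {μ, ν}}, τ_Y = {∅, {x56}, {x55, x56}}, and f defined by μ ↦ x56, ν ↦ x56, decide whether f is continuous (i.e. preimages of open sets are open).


f IS continuous.

Compute f^{-1}(U) for each U ∈ τ_Y:
  U = ∅: f^{-1}(U) = ∅ ∈ τ_X ✓.
  U = {x56}: f^{-1}(U) = {μ, ν} ∈ τ_X ✓.
  U = {x55, x56}: f^{-1}(U) = {μ, ν} ∈ τ_X ✓.
Every preimage lies in τ_X, so f IS continuous.


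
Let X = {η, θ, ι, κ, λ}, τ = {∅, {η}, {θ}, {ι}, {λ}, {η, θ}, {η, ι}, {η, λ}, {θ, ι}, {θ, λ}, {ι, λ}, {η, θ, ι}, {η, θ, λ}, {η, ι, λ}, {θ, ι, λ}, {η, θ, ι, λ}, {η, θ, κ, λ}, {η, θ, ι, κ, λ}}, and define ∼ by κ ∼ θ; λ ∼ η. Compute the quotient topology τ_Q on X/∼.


X/∼ = {[η=λ], [θ=κ], [ι]}; |τ_Q| = 6.

Equivalence classes: [η=λ], [θ=κ], [ι].
Quotient map π: X → X/∼ sends η ↦ [η=λ], θ ↦ [θ=κ], ι ↦ [ι], κ ↦ [θ=κ], λ ↦ [η=λ].
For each subset V ⊆ X/∼, compute π^{-1}(V) ⊆ X and check whether π^{-1}(V) ∈ τ. V is open in τ_Q iff π^{-1}(V) ∈ τ.
  V = {}: π^{-1}(V) = ∅ ∈ τ ✓.
  V = {[η=λ]}: π^{-1}(V) = {η, λ} ∈ τ ✓.
  V = {[θ=κ]}: π^{-1}(V) = {θ, κ} ∉ τ ✗.
  V = {[η=λ], [θ=κ]}: π^{-1}(V) = {η, θ, κ, λ} ∈ τ ✓.
  V = {[ι]}: π^{-1}(V) = {ι} ∈ τ ✓.
  V = {[η=λ], [ι]}: π^{-1}(V) = {η, ι, λ} ∈ τ ✓.
  V = {[θ=κ], [ι]}: π^{-1}(V) = {θ, ι, κ} ∉ τ ✗.
  V = {[η=λ], [θ=κ], [ι]}: π^{-1}(V) = {η, θ, ι, κ, λ} ∈ τ ✓.
Open sets in the quotient: τ_Q = {{}, {[η=λ]}, {[η=λ], [θ=κ]}, {[ι]}, {[η=λ], [ι]}, {[η=λ], [θ=κ], [ι]}} (6 elements).


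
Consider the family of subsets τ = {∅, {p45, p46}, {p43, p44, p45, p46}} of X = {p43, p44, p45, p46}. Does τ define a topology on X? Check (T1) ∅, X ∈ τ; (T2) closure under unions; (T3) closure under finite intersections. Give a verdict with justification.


τ IS a topology on X.

Axiom (T1): ∅ ∈ τ? Yes; X ∈ τ? Yes.
Axiom (T2/T3): check pairwise unions and intersections of members of τ.
All pairwise intersections and unions checked — each lies in τ. Therefore τ satisfies (T1), (T2), (T3): it IS a topology on X.


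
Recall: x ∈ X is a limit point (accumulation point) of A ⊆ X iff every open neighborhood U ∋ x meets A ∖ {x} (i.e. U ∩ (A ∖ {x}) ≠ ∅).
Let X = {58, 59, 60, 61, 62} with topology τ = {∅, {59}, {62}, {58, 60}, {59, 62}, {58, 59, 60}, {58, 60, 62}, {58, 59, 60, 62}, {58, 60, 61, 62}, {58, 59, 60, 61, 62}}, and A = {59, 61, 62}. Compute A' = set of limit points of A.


A' = {61}

For each x ∈ X, list the open sets U ∈ τ with x ∈ U, then check whether U ∩ (A ∖ {x}) ≠ ∅ for every such U.
  x = 58: open {58, 60} ∋ x has {58, 60} ∩ (A ∖ {58}) = ∅, so x is NOT a limit point.
  x = 59: open {59} ∋ x has {59} ∩ (A ∖ {59}) = ∅, so x is NOT a limit point.
  x = 60: open {58, 60} ∋ x has {58, 60} ∩ (A ∖ {60}) = ∅, so x is NOT a limit point.
  x = 61: opens ∋ x are {58, 60, 61, 62}, {58, 59, 60, 61, 62}; each meets A ∖ {61}, so x IS a limit point.
  x = 62: open {62} ∋ x has {62} ∩ (A ∖ {62}) = ∅, so x is NOT a limit point.
Collecting: A' = {61}.


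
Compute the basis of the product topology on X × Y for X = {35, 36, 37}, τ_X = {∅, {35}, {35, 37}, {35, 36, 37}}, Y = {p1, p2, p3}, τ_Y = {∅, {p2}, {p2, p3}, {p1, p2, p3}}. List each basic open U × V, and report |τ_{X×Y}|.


Basis B = {∅ × ∅, {35} × {p2}, {35} × {p2, p3}, {35, 37} × {p2}, {35} × {p1, p2, p3}, {35, 36, 37} × {p2}, {35, 37} × {p2, p3}, {35, 37} × {p1, p2, p3}, {35, 36, 37} × {p2, p3}, {35, 36, 37} × {p1, p2, p3}}; |τ_{X×Y}| = 20.

Enumerate products U × V with U ∈ τ_X, V ∈ τ_Y (deduplicated):
  ∅ × ∅ = {} (∅)
  {35} × {p2} = {(35,p2)}
  {35} × {p2, p3} = {(35,p2), (35,p3)}
  {35, 37} × {p2} = {(35,p2), (37,p2)}
  {35} × {p1, p2, p3} = {(35,p1), (35,p2), (35,p3)}
  {35, 36, 37} × {p2} = {(35,p2), (36,p2), (37,p2)}
  {35, 37} × {p2, p3} = {(35,p2), (35,p3), (37,p2), (37,p3)}
  {35, 37} × {p1, p2, p3} = {(35,p1), (35,p2), (35,p3), (37,p1), (37,p2), (37,p3)}
  {35, 36, 37} × {p2, p3} = {(35,p2), (35,p3), (36,p2), (36,p3), (37,p2), (37,p3)}
  {35, 36, 37} × {p1, p2, p3} = {(35,p1), (35,p2), (35,p3), (36,p1), (36,p2), (36,p3), (37,p1), (37,p2), (37,p3)}
These 10 distinct sets form the basis B.
Close under arbitrary unions to get τ_{X×Y}; counting gives |τ_{X×Y}| = 20.


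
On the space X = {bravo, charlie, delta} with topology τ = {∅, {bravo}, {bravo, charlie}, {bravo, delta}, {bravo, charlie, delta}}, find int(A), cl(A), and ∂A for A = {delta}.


int(A) = ∅, cl(A) = {delta}, ∂A = {delta}.

Closed sets in (X, τ) are complements of opens:
  closed(X, τ) = {∅, {charlie}, {delta}, {charlie, delta}, {bravo, charlie, delta}}.
int(A) = ⋃ {U ∈ τ : U ⊆ A}. Opens contained in A: ∅.
Taking the union of these: int(A) = ∅.
cl(A) = ⋂ {C closed : A ⊆ C}. Closed sets containing A: {delta}, {charlie, delta}, {bravo, charlie, delta}.
Intersecting these: cl(A) = {delta}.
∂A = cl(A) ∖ int(A) = {delta} ∖ ∅ = {delta}.


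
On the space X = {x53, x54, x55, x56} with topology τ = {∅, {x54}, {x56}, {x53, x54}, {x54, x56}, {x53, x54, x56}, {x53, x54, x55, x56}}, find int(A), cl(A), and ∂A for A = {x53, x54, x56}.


int(A) = {x53, x54, x56}, cl(A) = {x53, x54, x55, x56}, ∂A = {x55}.

Closed sets in (X, τ) are complements of opens:
  closed(X, τ) = {∅, {x55}, {x53, x55}, {x55, x56}, {x53, x54, x55}, {x53, x55, x56}, {x53, x54, x55, x56}}.
int(A) = ⋃ {U ∈ τ : U ⊆ A}. Opens contained in A: ∅, {x54}, {x56}, {x53, x54}, {x54, x56}, {x53, x54, x56}.
Taking the union of these: int(A) = {x53, x54, x56}.
cl(A) = ⋂ {C closed : A ⊆ C}. Closed sets containing A: {x53, x54, x55, x56}.
Intersecting these: cl(A) = {x53, x54, x55, x56}.
∂A = cl(A) ∖ int(A) = {x53, x54, x55, x56} ∖ {x53, x54, x56} = {x55}.


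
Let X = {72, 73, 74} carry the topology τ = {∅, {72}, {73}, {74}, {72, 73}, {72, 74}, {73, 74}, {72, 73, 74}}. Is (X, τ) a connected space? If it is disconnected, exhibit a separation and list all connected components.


(X, τ) is disconnected; components = [{72}, {73}, {74}].

Find clopen sets (U ∈ τ with X ∖ U ∈ τ):
  U = ∅, X ∖ U = {72, 73, 74} — both open, so U is clopen.
  U = {72}, X ∖ U = {73, 74} — both open, so U is clopen.
  U = {73}, X ∖ U = {72, 74} — both open, so U is clopen.
  U = {74}, X ∖ U = {72, 73} — both open, so U is clopen.
  U = {72, 73}, X ∖ U = {74} — both open, so U is clopen.
  U = {72, 74}, X ∖ U = {73} — both open, so U is clopen.
  U = {73, 74}, X ∖ U = {72} — both open, so U is clopen.
  U = {72, 73, 74}, X ∖ U = ∅ — both open, so U is clopen.
Nontrivial clopen(s) exist: e.g. {72}. So (X, τ) is disconnected.
Compute connected components by grouping points that agree on all clopens:
  component: {72}
  component: {73}
  component: {74}


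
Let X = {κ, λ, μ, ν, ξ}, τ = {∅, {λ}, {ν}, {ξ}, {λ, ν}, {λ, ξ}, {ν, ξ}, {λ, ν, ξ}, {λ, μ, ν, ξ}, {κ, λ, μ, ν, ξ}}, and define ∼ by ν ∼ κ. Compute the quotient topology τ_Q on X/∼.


X/∼ = {[κ=ν], [λ], [μ], [ξ]}; |τ_Q| = 5.

Equivalence classes: [κ=ν], [λ], [μ], [ξ].
Quotient map π: X → X/∼ sends κ ↦ [κ=ν], λ ↦ [λ], μ ↦ [μ], ν ↦ [κ=ν], ξ ↦ [ξ].
For each subset V ⊆ X/∼, compute π^{-1}(V) ⊆ X and check whether π^{-1}(V) ∈ τ. V is open in τ_Q iff π^{-1}(V) ∈ τ.
  V = {}: π^{-1}(V) = ∅ ∈ τ ✓.
  V = {[κ=ν]}: π^{-1}(V) = {κ, ν} ∉ τ ✗.
  V = {[λ]}: π^{-1}(V) = {λ} ∈ τ ✓.
  V = {[κ=ν], [λ]}: π^{-1}(V) = {κ, λ, ν} ∉ τ ✗.
  V = {[μ]}: π^{-1}(V) = {μ} ∉ τ ✗.
  V = {[κ=ν], [μ]}: π^{-1}(V) = {κ, μ, ν} ∉ τ ✗.
  V = {[λ], [μ]}: π^{-1}(V) = {λ, μ} ∉ τ ✗.
  V = {[κ=ν], [λ], [μ]}: π^{-1}(V) = {κ, λ, μ, ν} ∉ τ ✗.
  V = {[ξ]}: π^{-1}(V) = {ξ} ∈ τ ✓.
  V = {[κ=ν], [ξ]}: π^{-1}(V) = {κ, ν, ξ} ∉ τ ✗.
  V = {[λ], [ξ]}: π^{-1}(V) = {λ, ξ} ∈ τ ✓.
  V = {[κ=ν], [λ], [ξ]}: π^{-1}(V) = {κ, λ, ν, ξ} ∉ τ ✗.
  V = {[μ], [ξ]}: π^{-1}(V) = {μ, ξ} ∉ τ ✗.
  V = {[κ=ν], [μ], [ξ]}: π^{-1}(V) = {κ, μ, ν, ξ} ∉ τ ✗.
  V = {[λ], [μ], [ξ]}: π^{-1}(V) = {λ, μ, ξ} ∉ τ ✗.
  V = {[κ=ν], [λ], [μ], [ξ]}: π^{-1}(V) = {κ, λ, μ, ν, ξ} ∈ τ ✓.
Open sets in the quotient: τ_Q = {{}, {[λ]}, {[ξ]}, {[λ], [ξ]}, {[κ=ν], [λ], [μ], [ξ]}} (5 elements).


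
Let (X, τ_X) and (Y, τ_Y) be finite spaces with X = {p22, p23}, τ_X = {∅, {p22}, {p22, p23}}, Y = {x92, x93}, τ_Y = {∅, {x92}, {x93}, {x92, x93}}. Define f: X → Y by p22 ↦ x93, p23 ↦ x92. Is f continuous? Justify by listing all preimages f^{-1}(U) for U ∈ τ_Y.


f is NOT continuous.

Compute f^{-1}(U) for each U ∈ τ_Y:
  U = ∅: f^{-1}(U) = ∅ ∈ τ_X ✓.
  U = {x92}: f^{-1}(U) = {p23} ∉ τ_X ✗.
  U = {x93}: f^{-1}(U) = {p22} ∈ τ_X ✓.
  U = {x92, x93}: f^{-1}(U) = {p22, p23} ∈ τ_X ✓.
Found U = {x92} with f^{-1}(U) = {p23} not in τ_X. Therefore f is NOT continuous.


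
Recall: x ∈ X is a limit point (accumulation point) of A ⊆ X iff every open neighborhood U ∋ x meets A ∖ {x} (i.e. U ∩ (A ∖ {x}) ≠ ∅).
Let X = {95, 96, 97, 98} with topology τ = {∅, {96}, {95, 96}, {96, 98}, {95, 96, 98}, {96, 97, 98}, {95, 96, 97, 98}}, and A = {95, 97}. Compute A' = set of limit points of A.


A' = ∅

For each x ∈ X, list the open sets U ∈ τ with x ∈ U, then check whether U ∩ (A ∖ {x}) ≠ ∅ for every such U.
  x = 95: open {95, 96} ∋ x has {95, 96} ∩ (A ∖ {95}) = ∅, so x is NOT a limit point.
  x = 96: open {96} ∋ x has {96} ∩ (A ∖ {96}) = ∅, so x is NOT a limit point.
  x = 97: open {96, 97, 98} ∋ x has {96, 97, 98} ∩ (A ∖ {97}) = ∅, so x is NOT a limit point.
  x = 98: open {96, 98} ∋ x has {96, 98} ∩ (A ∖ {98}) = ∅, so x is NOT a limit point.
Collecting: A' = ∅.


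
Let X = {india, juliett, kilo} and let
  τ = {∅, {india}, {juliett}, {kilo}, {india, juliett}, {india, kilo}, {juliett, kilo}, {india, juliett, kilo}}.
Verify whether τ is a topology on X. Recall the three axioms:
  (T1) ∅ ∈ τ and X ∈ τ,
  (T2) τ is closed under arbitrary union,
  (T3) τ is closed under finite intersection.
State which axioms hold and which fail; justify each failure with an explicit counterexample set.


τ IS a topology on X.

Axiom (T1): ∅ ∈ τ? Yes; X ∈ τ? Yes.
Axiom (T2/T3): check pairwise unions and intersections of members of τ.
All pairwise intersections and unions checked — each lies in τ. Therefore τ satisfies (T1), (T2), (T3): it IS a topology on X.


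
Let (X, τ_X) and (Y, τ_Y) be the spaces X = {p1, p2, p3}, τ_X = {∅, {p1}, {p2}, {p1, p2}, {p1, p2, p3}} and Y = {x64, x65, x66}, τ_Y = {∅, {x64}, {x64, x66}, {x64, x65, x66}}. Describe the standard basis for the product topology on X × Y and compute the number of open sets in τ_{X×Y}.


Basis B = {∅ × ∅, {p1} × {x64}, {p2} × {x64}, {p1} × {x64, x66}, {p1, p2} × {x64}, {p2} × {x64, x66}, {p1} × {x64, x65, x66}, {p1, p2, p3} × {x64}, {p2} × {x64, x65, x66}, {p1, p2} × {x64, x66}, {p1, p2} × {x64, x65, x66}, {p1, p2, p3} × {x64, x66}, {p1, p2, p3} × {x64, x65, x66}}; |τ_{X×Y}| = 30.

Enumerate products U × V with U ∈ τ_X, V ∈ τ_Y (deduplicated):
  ∅ × ∅ = {} (∅)
  {p1} × {x64} = {(p1,x64)}
  {p2} × {x64} = {(p2,x64)}
  {p1} × {x64, x66} = {(p1,x64), (p1,x66)}
  {p1, p2} × {x64} = {(p1,x64), (p2,x64)}
  {p2} × {x64, x66} = {(p2,x64), (p2,x66)}
  {p1} × {x64, x65, x66} = {(p1,x64), (p1,x65), (p1,x66)}
  {p1, p2, p3} × {x64} = {(p1,x64), (p2,x64), (p3,x64)}
  {p2} × {x64, x65, x66} = {(p2,x64), (p2,x65), (p2,x66)}
  {p1, p2} × {x64, x66} = {(p1,x64), (p1,x66), (p2,x64), (p2,x66)}
  {p1, p2} × {x64, x65, x66} = {(p1,x64), (p1,x65), (p1,x66), (p2,x64), (p2,x65), (p2,x66)}
  {p1, p2, p3} × {x64, x66} = {(p1,x64), (p1,x66), (p2,x64), (p2,x66), (p3,x64), (p3,x66)}
  {p1, p2, p3} × {x64, x65, x66} = {(p1,x64), (p1,x65), (p1,x66), (p2,x64), (p2,x65), (p2,x66), (p3,x64), (p3,x65), (p3,x66)}
These 13 distinct sets form the basis B.
Close under arbitrary unions to get τ_{X×Y}; counting gives |τ_{X×Y}| = 30.


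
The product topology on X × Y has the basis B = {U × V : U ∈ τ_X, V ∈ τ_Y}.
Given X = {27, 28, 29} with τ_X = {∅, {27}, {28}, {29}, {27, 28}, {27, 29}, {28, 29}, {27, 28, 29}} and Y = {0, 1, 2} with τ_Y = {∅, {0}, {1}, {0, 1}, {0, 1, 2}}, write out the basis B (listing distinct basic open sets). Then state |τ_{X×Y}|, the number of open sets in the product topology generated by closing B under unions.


Basis B = {∅ × ∅, {27} × {0}, {27} × {1}, {28} × {0}, {28} × {1}, {29} × {0}, {29} × {1}, {27} × {0, 1}, {27, 28} × {0}, {27, 29} × {0}, {27, 28} × {1}, {27, 29} × {1}, {28} × {0, 1}, {28, 29} × {0}, {28, 29} × {1}, {29} × {0, 1}, {27} × {0, 1, 2}, {27, 28, 29} × {0}, {27, 28, 29} × {1}, {28} × {0, 1, 2}, {29} × {0, 1, 2}, {27, 28} × {0, 1}, {27, 29} × {0, 1}, {28, 29} × {0, 1}, {27, 28} × {0, 1, 2}, {27, 29} × {0, 1, 2}, {27, 28, 29} × {0, 1}, {28, 29} × {0, 1, 2}, {27, 28, 29} × {0, 1, 2}}; |τ_{X×Y}| = 125.

Enumerate products U × V with U ∈ τ_X, V ∈ τ_Y (deduplicated):
  ∅ × ∅ = {} (∅)
  {27} × {0} = {(27,0)}
  {27} × {1} = {(27,1)}
  {28} × {0} = {(28,0)}
  {28} × {1} = {(28,1)}
  {29} × {0} = {(29,0)}
  {29} × {1} = {(29,1)}
  {27} × {0, 1} = {(27,0), (27,1)}
  {27, 28} × {0} = {(27,0), (28,0)}
  {27, 29} × {0} = {(27,0), (29,0)}
  {27, 28} × {1} = {(27,1), (28,1)}
  {27, 29} × {1} = {(27,1), (29,1)}
  {28} × {0, 1} = {(28,0), (28,1)}
  {28, 29} × {0} = {(28,0), (29,0)}
  {28, 29} × {1} = {(28,1), (29,1)}
  {29} × {0, 1} = {(29,0), (29,1)}
  {27} × {0, 1, 2} = {(27,0), (27,1), (27,2)}
  {27, 28, 29} × {0} = {(27,0), (28,0), (29,0)}
  {27, 28, 29} × {1} = {(27,1), (28,1), (29,1)}
  {28} × {0, 1, 2} = {(28,0), (28,1), (28,2)}
  {29} × {0, 1, 2} = {(29,0), (29,1), (29,2)}
  {27, 28} × {0, 1} = {(27,0), (27,1), (28,0), (28,1)}
  {27, 29} × {0, 1} = {(27,0), (27,1), (29,0), (29,1)}
  {28, 29} × {0, 1} = {(28,0), (28,1), (29,0), (29,1)}
  {27, 28} × {0, 1, 2} = {(27,0), (27,1), (27,2), (28,0), (28,1), (28,2)}
  {27, 29} × {0, 1, 2} = {(27,0), (27,1), (27,2), (29,0), (29,1), (29,2)}
  {27, 28, 29} × {0, 1} = {(27,0), (27,1), (28,0), (28,1), (29,0), (29,1)}
  {28, 29} × {0, 1, 2} = {(28,0), (28,1), (28,2), (29,0), (29,1), (29,2)}
  {27, 28, 29} × {0, 1, 2} = {(27,0), (27,1), (27,2), (28,0), (28,1), (28,2), (29,0), (29,1), (29,2)}
These 29 distinct sets form the basis B.
Close under arbitrary unions to get τ_{X×Y}; counting gives |τ_{X×Y}| = 125.


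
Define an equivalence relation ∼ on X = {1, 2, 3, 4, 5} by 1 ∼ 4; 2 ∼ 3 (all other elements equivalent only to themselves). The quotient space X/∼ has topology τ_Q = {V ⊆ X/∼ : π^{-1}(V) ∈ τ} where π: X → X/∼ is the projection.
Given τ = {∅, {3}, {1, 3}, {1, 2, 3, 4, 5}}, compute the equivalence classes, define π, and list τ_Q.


X/∼ = {[1=4], [2=3], [5]}; |τ_Q| = 2.

Equivalence classes: [1=4], [2=3], [5].
Quotient map π: X → X/∼ sends 1 ↦ [1=4], 2 ↦ [2=3], 3 ↦ [2=3], 4 ↦ [1=4], 5 ↦ [5].
For each subset V ⊆ X/∼, compute π^{-1}(V) ⊆ X and check whether π^{-1}(V) ∈ τ. V is open in τ_Q iff π^{-1}(V) ∈ τ.
  V = {}: π^{-1}(V) = ∅ ∈ τ ✓.
  V = {[1=4]}: π^{-1}(V) = {1, 4} ∉ τ ✗.
  V = {[2=3]}: π^{-1}(V) = {2, 3} ∉ τ ✗.
  V = {[1=4], [2=3]}: π^{-1}(V) = {1, 2, 3, 4} ∉ τ ✗.
  V = {[5]}: π^{-1}(V) = {5} ∉ τ ✗.
  V = {[1=4], [5]}: π^{-1}(V) = {1, 4, 5} ∉ τ ✗.
  V = {[2=3], [5]}: π^{-1}(V) = {2, 3, 5} ∉ τ ✗.
  V = {[1=4], [2=3], [5]}: π^{-1}(V) = {1, 2, 3, 4, 5} ∈ τ ✓.
Open sets in the quotient: τ_Q = {{}, {[1=4], [2=3], [5]}} (2 elements).


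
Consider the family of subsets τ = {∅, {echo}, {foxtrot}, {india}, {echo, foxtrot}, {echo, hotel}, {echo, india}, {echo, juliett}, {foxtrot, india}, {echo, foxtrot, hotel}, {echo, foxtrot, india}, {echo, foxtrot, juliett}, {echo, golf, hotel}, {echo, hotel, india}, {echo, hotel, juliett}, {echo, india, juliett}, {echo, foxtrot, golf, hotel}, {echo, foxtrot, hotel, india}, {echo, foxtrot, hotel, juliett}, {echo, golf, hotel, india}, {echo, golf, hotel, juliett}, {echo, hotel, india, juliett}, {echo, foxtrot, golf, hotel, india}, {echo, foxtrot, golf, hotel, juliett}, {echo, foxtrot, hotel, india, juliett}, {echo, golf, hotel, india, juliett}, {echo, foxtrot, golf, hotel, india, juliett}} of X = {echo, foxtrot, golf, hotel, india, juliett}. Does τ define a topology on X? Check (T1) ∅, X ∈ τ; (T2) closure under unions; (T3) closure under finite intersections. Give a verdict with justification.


τ is NOT a topology on X.

Axiom (T1): ∅ ∈ τ? Yes; X ∈ τ? Yes.
Axiom (T2/T3): check pairwise unions and intersections of members of τ.
Counterexample for (T2): {foxtrot} ∪ {echo, india, juliett} = {echo, foxtrot, india, juliett} ∉ τ. Therefore τ is NOT a topology.


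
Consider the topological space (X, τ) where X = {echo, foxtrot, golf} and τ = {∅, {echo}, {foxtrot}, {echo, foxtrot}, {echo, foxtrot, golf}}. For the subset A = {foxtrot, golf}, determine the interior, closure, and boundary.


int(A) = {foxtrot}, cl(A) = {foxtrot, golf}, ∂A = {golf}.

Closed sets in (X, τ) are complements of opens:
  closed(X, τ) = {∅, {golf}, {echo, golf}, {foxtrot, golf}, {echo, foxtrot, golf}}.
int(A) = ⋃ {U ∈ τ : U ⊆ A}. Opens contained in A: ∅, {foxtrot}.
Taking the union of these: int(A) = {foxtrot}.
cl(A) = ⋂ {C closed : A ⊆ C}. Closed sets containing A: {foxtrot, golf}, {echo, foxtrot, golf}.
Intersecting these: cl(A) = {foxtrot, golf}.
∂A = cl(A) ∖ int(A) = {foxtrot, golf} ∖ {foxtrot} = {golf}.


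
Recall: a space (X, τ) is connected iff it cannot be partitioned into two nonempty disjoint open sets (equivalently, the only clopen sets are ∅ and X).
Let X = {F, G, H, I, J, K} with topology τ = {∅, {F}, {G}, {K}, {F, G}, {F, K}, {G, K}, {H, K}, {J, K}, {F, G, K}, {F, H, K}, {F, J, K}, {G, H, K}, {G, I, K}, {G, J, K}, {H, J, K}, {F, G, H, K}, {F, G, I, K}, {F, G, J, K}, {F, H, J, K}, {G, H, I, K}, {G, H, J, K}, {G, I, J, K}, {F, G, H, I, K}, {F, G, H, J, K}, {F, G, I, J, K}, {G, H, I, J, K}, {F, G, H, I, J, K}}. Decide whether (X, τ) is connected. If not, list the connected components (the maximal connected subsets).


(X, τ) is disconnected; components = [{F}, {G, H, I, J, K}].

Find clopen sets (U ∈ τ with X ∖ U ∈ τ):
  U = ∅, X ∖ U = {F, G, H, I, J, K} — both open, so U is clopen.
  U = {F}, X ∖ U = {G, H, I, J, K} — both open, so U is clopen.
  U = {G, H, I, J, K}, X ∖ U = {F} — both open, so U is clopen.
  U = {F, G, H, I, J, K}, X ∖ U = ∅ — both open, so U is clopen.
Nontrivial clopen(s) exist: e.g. {G, H, I, J, K}. So (X, τ) is disconnected.
Compute connected components by grouping points that agree on all clopens:
  component: {F}
  component: {G, H, I, J, K}
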